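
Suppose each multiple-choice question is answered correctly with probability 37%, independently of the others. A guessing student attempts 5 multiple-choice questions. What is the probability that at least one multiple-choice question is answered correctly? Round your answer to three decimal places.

0.901

P(at least one) = 1 − P(none) = 1 − (1 − 0.37)^5
= 1 − 0.09924 = 0.90076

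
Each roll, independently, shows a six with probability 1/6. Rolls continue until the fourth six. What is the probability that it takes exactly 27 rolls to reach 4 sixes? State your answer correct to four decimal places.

0.0303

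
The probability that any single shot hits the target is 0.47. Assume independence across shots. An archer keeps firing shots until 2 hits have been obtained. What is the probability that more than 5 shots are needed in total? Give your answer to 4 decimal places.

0.2272

Needing more than 5 shots ⇔ fewer than 2 successes in the first 5. With X ~ Binomial(5, 0.47), P(Y > 5) = P(X ≤ 1).
  k=0: C(5,0)·0.47^0·0.53^5 = 0.041820
  k=1: C(5,1)·0.47^1·0.53^4 = 0.185426
P(X ≤ 1) = 0.227246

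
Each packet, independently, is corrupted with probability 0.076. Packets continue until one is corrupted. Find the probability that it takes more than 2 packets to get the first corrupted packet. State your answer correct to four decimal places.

Y = number of packets to the first success; geometric, p = 0.076.
P(Y > 2) = P(first 2 all fail) = (1−p)^2 = 0.853776

0.8538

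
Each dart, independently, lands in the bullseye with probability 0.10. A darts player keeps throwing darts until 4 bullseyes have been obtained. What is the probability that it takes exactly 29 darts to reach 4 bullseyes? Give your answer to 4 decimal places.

0.0235

Y = trial on which the fourth success occurs; negative binomial, r=4, p=0.10.
P(Y=29) = C(28,3) · p^4 · (1−p)^25
= 3276 · 0.0001 · 0.07179 = 0.023518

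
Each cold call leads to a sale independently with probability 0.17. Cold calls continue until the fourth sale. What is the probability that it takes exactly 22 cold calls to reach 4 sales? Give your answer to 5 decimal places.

Y = trial on which the fourth success occurs; negative binomial, r=4, p=0.17.
P(Y=22) = C(21,3) · p^4 · (1−p)^18
= 1330 · 0.00083521 · 0.034947 = 0.0388198

0.03882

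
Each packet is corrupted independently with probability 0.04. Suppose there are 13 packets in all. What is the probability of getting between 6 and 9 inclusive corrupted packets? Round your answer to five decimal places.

0.00001

X ~ Binomial(13, 0.04); P(6 ≤ X ≤ 9) = Σ C(13,k) p^k (1−p)^(13−k) over k:
  k=6: C(13,6)·0.04^6·0.96^7 = 0.0000053
  k=7: C(13,7)·0.04^7·0.96^6 = 0.0000002
  k=8: C(13,8)·0.04^8·0.96^5 = 0.0000000
  k=9: C(13,9)·0.04^9·0.96^4 = 0.0000000
Total = 0.0000055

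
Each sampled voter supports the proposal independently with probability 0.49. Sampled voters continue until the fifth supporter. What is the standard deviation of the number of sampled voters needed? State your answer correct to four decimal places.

3.2589

Y = total sampled voters until the fifth success; negative binomial with r=5, p=0.49.
SD(Y) = √[r(1−p)/p²] = √(10.620575) = 3.258922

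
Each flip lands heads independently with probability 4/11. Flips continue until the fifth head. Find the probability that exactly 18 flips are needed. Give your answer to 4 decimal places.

Y = trial on which the fifth success occurs; negative binomial, r=5, p=0.363636.
P(Y=18) = C(17,4) · p^5 · (1−p)^13
= 2380 · 0.0063582 · 0.0028065 = 0.042470

0.0425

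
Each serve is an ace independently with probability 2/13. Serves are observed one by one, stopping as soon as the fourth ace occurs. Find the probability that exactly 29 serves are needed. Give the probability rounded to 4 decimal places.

Y = trial on which the fourth success occurs; negative binomial, r=4, p=0.153846.
P(Y=29) = C(28,3) · p^4 · (1−p)^25
= 3276 · 0.0005602 · 0.015354 = 0.028179

0.0282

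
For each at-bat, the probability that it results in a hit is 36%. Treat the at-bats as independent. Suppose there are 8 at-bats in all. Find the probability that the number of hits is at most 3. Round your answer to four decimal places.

0.6847

X ~ Binomial(8, 0.36); P(X ≤ 3) = Σ C(8,k) p^k (1−p)^(8−k) over k:
  k=0: C(8,0)·0.36^0·0.64^8 = 0.028147
  k=1: C(8,1)·0.36^1·0.64^7 = 0.126664
  k=2: C(8,2)·0.36^2·0.64^6 = 0.249369
  k=3: C(8,3)·0.36^3·0.64^5 = 0.280540
Total = 0.684721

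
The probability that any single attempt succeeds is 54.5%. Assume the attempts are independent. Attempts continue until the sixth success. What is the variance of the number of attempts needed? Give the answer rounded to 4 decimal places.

Y = total attempts until the sixth success; negative binomial with r=6, p=0.545.
Var(Y) = r(1−p)/p² = 6·0.455 / 0.545² = 9.191146

9.1911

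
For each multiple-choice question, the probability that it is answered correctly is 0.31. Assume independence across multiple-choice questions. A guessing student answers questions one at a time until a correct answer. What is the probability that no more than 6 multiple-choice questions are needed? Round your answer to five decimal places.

0.89208

Y = number of multiple-choice questions to the first success; geometric, p = 0.31.
P(Y ≤ 6) = 1 − (1−p)^6 = 1 − 0.1079182 = 0.8920818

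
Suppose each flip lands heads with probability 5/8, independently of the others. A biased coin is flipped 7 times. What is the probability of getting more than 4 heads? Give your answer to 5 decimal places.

0.47535

X ~ Binomial(7, 0.625); P(X ≥ 5) = Σ C(7,k) p^k (1−p)^(7−k) over k:
  k=5: C(7,5)·0.625^5·0.375^2 = 0.2816319
  k=6: C(7,6)·0.625^6·0.375^1 = 0.1564622
  k=7: C(7,7)·0.625^7·0.375^0 = 0.0372529
Total = 0.4753470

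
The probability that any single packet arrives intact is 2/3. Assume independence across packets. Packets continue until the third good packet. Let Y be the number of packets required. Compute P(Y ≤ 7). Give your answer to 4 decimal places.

0.9547

Finishing within 7 packets ⇔ at least 3 successes in the first 7. With X ~ Binomial(7, 0.666667), P(Y ≤ 7) = 1 − P(X ≤ 2).
  k=0: C(7,0)·0.666667^0·0.333333^7 = 0.000457
  k=1: C(7,1)·0.666667^1·0.333333^6 = 0.006401
  k=2: C(7,2)·0.666667^2·0.333333^5 = 0.038409
1 − 0.045267 = 0.954733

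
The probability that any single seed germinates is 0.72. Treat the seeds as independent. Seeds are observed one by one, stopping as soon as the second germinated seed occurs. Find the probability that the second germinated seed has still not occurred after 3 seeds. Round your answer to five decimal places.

Needing more than 3 seeds ⇔ fewer than 2 successes in the first 3. With X ~ Binomial(3, 0.72), P(Y > 3) = P(X ≤ 1).
  k=0: C(3,0)·0.72^0·0.28^3 = 0.0219520
  k=1: C(3,1)·0.72^1·0.28^2 = 0.1693440
P(X ≤ 1) = 0.1912960

0.19130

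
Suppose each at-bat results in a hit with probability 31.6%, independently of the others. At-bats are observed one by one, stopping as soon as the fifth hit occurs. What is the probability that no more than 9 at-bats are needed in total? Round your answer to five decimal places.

Finishing within 9 at-bats ⇔ at least 5 successes in the first 9. With X ~ Binomial(9, 0.316), P(Y ≤ 9) = 1 − P(X ≤ 4).
  k=0: C(9,0)·0.316^0·0.684^9 = 0.0327721
  k=1: C(9,1)·0.316^1·0.684^8 = 0.1362631
  k=2: C(9,2)·0.316^2·0.684^7 = 0.2518079
  k=3: C(9,3)·0.316^3·0.684^6 = 0.2714421
  k=4: C(9,4)·0.316^4·0.684^5 = 0.1881046
1 − 0.8803899 = 0.1196101

0.11961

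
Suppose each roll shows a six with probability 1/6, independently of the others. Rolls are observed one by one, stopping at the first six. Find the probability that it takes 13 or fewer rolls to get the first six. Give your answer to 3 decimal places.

0.907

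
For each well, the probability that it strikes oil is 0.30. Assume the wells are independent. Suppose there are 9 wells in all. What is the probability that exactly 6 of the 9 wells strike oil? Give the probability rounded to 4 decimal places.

X ~ Binomial(n=9, p=0.30).
P(X=6) = C(9,6) · p^6 · (1−p)^3
= 84 · 0.000729 · 0.343 = 0.021004

0.0210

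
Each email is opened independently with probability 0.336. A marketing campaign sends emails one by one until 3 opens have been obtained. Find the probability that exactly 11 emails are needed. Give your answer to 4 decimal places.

Y = trial on which the third success occurs; negative binomial, r=3, p=0.336.
P(Y=11) = C(10,2) · p^3 · (1−p)^8
= 45 · 0.037933 · 0.037787 = 0.064502

0.0645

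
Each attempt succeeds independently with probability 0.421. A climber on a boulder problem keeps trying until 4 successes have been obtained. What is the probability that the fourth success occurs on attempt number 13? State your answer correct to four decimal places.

Y = trial on which the fourth success occurs; negative binomial, r=4, p=0.421.
P(Y=13) = C(12,3) · p^4 · (1−p)^9
= 220 · 0.031414 · 0.0073132 = 0.050543

0.0505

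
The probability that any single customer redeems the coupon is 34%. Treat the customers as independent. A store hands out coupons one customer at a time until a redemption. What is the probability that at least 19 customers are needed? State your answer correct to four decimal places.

0.0006

Y = number of customers to the first success; geometric, p = 0.34.
P(Y > 18) = P(first 18 all fail) = (1−p)^18 = 0.000565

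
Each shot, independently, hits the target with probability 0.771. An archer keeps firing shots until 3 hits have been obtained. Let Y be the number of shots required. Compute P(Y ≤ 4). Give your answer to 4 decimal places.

Finishing within 4 shots ⇔ at least 3 successes in the first 4. With X ~ Binomial(4, 0.771), P(Y ≤ 4) = 1 − P(X ≤ 2).
  k=0: C(4,0)·0.771^0·0.229^4 = 0.002750
  k=1: C(4,1)·0.771^1·0.229^3 = 0.037036
  k=2: C(4,2)·0.771^2·0.229^2 = 0.187038
1 − 0.226824 = 0.773176

0.7732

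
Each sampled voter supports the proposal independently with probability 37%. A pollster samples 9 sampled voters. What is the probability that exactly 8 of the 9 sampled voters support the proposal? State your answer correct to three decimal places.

0.002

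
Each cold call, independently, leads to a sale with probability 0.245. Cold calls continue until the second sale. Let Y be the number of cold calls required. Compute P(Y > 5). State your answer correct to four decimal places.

0.6434

Needing more than 5 cold calls ⇔ fewer than 2 successes in the first 5. With X ~ Binomial(5, 0.245), P(Y > 5) = P(X ≤ 1).
  k=0: C(5,0)·0.245^0·0.755^5 = 0.245321
  k=1: C(5,1)·0.245^1·0.755^4 = 0.398037
P(X ≤ 1) = 0.643358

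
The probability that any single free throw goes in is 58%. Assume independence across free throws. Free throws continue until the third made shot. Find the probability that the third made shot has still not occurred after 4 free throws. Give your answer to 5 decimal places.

0.55905

Needing more than 4 free throws ⇔ fewer than 3 successes in the first 4. With X ~ Binomial(4, 0.58), P(Y > 4) = P(X ≤ 2).
  k=0: C(4,0)·0.58^0·0.42^4 = 0.0311170
  k=1: C(4,1)·0.58^1·0.42^3 = 0.1718842
  k=2: C(4,2)·0.58^2·0.42^2 = 0.3560458
P(X ≤ 2) = 0.5590469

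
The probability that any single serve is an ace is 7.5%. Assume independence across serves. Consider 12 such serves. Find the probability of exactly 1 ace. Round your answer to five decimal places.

X ~ Binomial(n=12, p=0.075).
P(X=1) = C(12,1) · p^1 · (1−p)^11
= 12 · 0.075 · 0.42419 = 0.3817698

0.38177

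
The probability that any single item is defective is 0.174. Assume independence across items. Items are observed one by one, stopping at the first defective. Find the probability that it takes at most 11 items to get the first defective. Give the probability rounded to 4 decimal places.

0.8779

Y = number of items to the first success; geometric, p = 0.174.
P(Y ≤ 11) = 1 − (1−p)^11 = 1 − 0.122118 = 0.877882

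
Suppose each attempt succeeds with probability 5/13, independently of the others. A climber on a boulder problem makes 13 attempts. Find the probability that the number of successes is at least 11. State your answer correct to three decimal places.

0.001

X ~ Binomial(13, 0.384615); P(X ≥ 11) = Σ C(13,k) p^k (1−p)^(13−k) over k:
  k=11: C(13,11)·0.384615^11·0.615385^2 = 0.00080
  k=12: C(13,12)·0.384615^12·0.615385^1 = 0.00008
  k=13: C(13,13)·0.384615^13·0.615385^0 = 0.00000
Total = 0.00089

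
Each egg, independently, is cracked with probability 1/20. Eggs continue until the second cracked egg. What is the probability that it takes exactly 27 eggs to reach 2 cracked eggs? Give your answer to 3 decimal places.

0.018

Y = trial on which the second success occurs; negative binomial, r=2, p=0.05.
P(Y=27) = C(26,1) · p^2 · (1−p)^25
= 26 · 0.0025 · 0.27739 = 0.01803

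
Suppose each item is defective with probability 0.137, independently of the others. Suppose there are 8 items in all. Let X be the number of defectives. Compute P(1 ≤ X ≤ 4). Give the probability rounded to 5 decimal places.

0.69045

X ~ Binomial(8, 0.137); P(1 ≤ X ≤ 4) = Σ C(8,k) p^k (1−p)^(8−k) over k:
  k=1: C(8,1)·0.137^1·0.863^7 = 0.3907384
  k=2: C(8,2)·0.137^2·0.863^6 = 0.2171021
  k=3: C(8,3)·0.137^3·0.863^5 = 0.0689293
  k=4: C(8,4)·0.137^4·0.863^4 = 0.0136780
Total = 0.6904478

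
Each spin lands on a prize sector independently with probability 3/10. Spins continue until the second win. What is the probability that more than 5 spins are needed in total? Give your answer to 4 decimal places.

Needing more than 5 spins ⇔ fewer than 2 successes in the first 5. With X ~ Binomial(5, 0.30), P(Y > 5) = P(X ≤ 1).
  k=0: C(5,0)·0.30^0·0.70^5 = 0.168070
  k=1: C(5,1)·0.30^1·0.70^4 = 0.360150
P(X ≤ 1) = 0.528220

0.5282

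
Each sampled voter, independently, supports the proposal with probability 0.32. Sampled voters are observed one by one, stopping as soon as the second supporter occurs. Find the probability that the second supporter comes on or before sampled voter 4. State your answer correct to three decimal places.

0.384

Finishing within 4 sampled voters ⇔ at least 2 successes in the first 4. With X ~ Binomial(4, 0.32), P(Y ≤ 4) = 1 − P(X ≤ 1).
  k=0: C(4,0)·0.32^0·0.68^4 = 0.21381
  k=1: C(4,1)·0.32^1·0.68^3 = 0.40247
1 − 0.61629 = 0.38371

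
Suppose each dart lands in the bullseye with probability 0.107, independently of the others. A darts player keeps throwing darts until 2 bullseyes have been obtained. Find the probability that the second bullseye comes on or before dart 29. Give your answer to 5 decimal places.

0.83194

Finishing within 29 darts ⇔ at least 2 successes in the first 29. With X ~ Binomial(29, 0.107), P(Y ≤ 29) = 1 − P(X ≤ 1).
  k=0: C(29,0)·0.107^0·0.893^29 = 0.0375571
  k=1: C(29,1)·0.107^1·0.893^28 = 0.1305036
1 − 0.1680608 = 0.8319392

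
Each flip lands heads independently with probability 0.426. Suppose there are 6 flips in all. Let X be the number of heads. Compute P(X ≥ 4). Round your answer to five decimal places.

X ~ Binomial(6, 0.426); P(X ≥ 4) = Σ C(6,k) p^k (1−p)^(6−k) over k:
  k=4: C(6,4)·0.426^4·0.574^2 = 0.1627622
  k=5: C(6,5)·0.426^5·0.574^1 = 0.0483182
  k=6: C(6,6)·0.426^6·0.574^0 = 0.0059766
Total = 0.2170570

0.21706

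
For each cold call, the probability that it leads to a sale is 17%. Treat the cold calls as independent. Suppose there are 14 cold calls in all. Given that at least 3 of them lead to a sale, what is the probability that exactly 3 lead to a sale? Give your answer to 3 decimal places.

0.531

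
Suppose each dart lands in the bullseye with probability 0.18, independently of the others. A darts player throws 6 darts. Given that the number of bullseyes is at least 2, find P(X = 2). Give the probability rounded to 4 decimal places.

0.7434

X ~ Binomial(6, 0.18). Want P(X=2 | X≥2) = P(X=2) / P(X≥2).
P(X=2) = C(6,2)·0.18^2·0.82^4 = 0.219731
P(X≥2) = 1 − 0.304007 − 0.400399 = 0.295594
Ratio = 0.219731 / 0.295594 = 0.743354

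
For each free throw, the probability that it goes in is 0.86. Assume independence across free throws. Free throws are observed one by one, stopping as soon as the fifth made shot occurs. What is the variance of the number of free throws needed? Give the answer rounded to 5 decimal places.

0.94646

Y = total free throws until the fifth success; negative binomial with r=5, p=0.86.
Var(Y) = r(1−p)/p² = 5·0.14 / 0.86² = 0.9464575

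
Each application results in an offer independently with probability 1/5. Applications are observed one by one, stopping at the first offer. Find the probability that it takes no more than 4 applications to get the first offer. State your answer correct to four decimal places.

Y = number of applications to the first success; geometric, p = 0.20.
P(Y ≤ 4) = 1 − (1−p)^4 = 1 − 0.409600 = 0.590400

0.5904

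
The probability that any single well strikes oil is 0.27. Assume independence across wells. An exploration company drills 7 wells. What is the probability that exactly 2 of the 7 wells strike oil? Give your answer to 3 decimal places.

0.317

X ~ Binomial(n=7, p=0.27).
P(X=2) = C(7,2) · p^2 · (1−p)^5
= 21 · 0.0729 · 0.20731 = 0.31737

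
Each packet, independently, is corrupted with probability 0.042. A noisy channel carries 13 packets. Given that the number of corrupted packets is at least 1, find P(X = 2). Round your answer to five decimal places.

X ~ Binomial(13, 0.042). Want P(X=2 | X≥1) = P(X=2) / P(X≥1).
P(X=2) = C(13,2)·0.042^2·0.958^11 = 0.0858250
P(X≥1) = 1 − 0.5724685 = 0.4275315
Ratio = 0.0858250 / 0.4275315 = 0.2007454

0.20075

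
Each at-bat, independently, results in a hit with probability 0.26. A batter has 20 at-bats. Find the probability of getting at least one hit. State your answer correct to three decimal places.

0.998

P(at least one) = 1 − P(none) = 1 − (1 − 0.26)^20
= 1 − 0.00242 = 0.99758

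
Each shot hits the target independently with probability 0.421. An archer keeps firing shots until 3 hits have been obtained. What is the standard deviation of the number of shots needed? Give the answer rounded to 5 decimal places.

3.13053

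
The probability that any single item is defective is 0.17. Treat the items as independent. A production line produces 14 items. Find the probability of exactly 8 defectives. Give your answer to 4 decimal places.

X ~ Binomial(n=14, p=0.17).
P(X=8) = C(14,8) · p^8 · (1−p)^6
= 3003 · 6.9758e-07 · 0.32694 = 0.000685

0.0007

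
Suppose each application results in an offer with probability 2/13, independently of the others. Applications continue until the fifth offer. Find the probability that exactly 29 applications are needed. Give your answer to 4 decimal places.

Y = trial on which the fifth success occurs; negative binomial, r=5, p=0.153846.
P(Y=29) = C(28,4) · p^5 · (1−p)^24
= 20475 · 8.6185e-05 · 0.018146 = 0.032021

0.0320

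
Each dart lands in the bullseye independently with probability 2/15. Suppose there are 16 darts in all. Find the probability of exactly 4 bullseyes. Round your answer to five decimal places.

0.10329

X ~ Binomial(n=16, p=0.133333).
P(X=4) = C(16,4) · p^4 · (1−p)^12
= 1820 · 0.00031605 · 0.17957 = 0.1032884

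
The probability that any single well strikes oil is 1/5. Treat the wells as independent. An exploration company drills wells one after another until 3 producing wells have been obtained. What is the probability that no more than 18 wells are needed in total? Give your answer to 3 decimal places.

0.729

Finishing within 18 wells ⇔ at least 3 successes in the first 18. With X ~ Binomial(18, 0.20), P(Y ≤ 18) = 1 − P(X ≤ 2).
  k=0: C(18,0)·0.20^0·0.80^18 = 0.01801
  k=1: C(18,1)·0.20^1·0.80^17 = 0.08106
  k=2: C(18,2)·0.20^2·0.80^16 = 0.17226
1 − 0.27134 = 0.72866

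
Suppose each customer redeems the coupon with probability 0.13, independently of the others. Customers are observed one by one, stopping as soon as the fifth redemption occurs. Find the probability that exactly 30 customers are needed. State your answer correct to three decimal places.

0.027

Y = trial on which the fifth success occurs; negative binomial, r=5, p=0.13.
P(Y=30) = C(29,4) · p^5 · (1−p)^25
= 23751 · 3.7129e-05 · 0.03076 = 0.02713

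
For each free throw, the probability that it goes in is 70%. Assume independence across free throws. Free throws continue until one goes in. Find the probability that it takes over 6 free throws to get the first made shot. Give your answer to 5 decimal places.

Y = number of free throws to the first success; geometric, p = 0.70.
P(Y > 6) = P(first 6 all fail) = (1−p)^6 = 0.0007290

0.00073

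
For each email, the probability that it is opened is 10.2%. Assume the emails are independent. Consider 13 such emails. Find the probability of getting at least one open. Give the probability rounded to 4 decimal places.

0.7531

P(at least one) = 1 − P(none) = 1 − (1 − 0.102)^13
= 1 − 0.246941 = 0.753059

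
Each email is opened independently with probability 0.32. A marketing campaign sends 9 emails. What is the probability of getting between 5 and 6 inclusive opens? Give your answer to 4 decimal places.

X ~ Binomial(9, 0.32); P(5 ≤ X ≤ 6) = Σ C(9,k) p^k (1−p)^(9−k) over k:
  k=5: C(9,5)·0.32^5·0.68^4 = 0.090397
  k=6: C(9,6)·0.32^6·0.68^3 = 0.028360
Total = 0.118757

0.1188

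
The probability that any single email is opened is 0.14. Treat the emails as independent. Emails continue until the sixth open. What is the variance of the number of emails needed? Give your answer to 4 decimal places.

263.2653

Y = total emails until the sixth success; negative binomial with r=6, p=0.14.
Var(Y) = r(1−p)/p² = 6·0.86 / 0.14² = 263.265306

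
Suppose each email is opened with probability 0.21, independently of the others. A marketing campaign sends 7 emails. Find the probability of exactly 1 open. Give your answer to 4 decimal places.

X ~ Binomial(n=7, p=0.21).
P(X=1) = C(7,1) · p^1 · (1−p)^6
= 7 · 0.21 · 0.24309 = 0.357339

0.3573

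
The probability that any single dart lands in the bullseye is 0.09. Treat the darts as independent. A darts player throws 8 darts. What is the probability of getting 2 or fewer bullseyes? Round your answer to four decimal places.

0.9711

X ~ Binomial(8, 0.09); P(X ≤ 2) = Σ C(8,k) p^k (1−p)^(8−k) over k:
  k=0: C(8,0)·0.09^0·0.91^8 = 0.470253
  k=1: C(8,1)·0.09^1·0.91^7 = 0.372068
  k=2: C(8,2)·0.09^2·0.91^6 = 0.128793
Total = 0.971113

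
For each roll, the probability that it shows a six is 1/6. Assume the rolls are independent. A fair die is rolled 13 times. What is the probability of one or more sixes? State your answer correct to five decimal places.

P(at least one) = 1 − P(none) = 1 − (1 − 0.166667)^13
= 1 − 0.0934639 = 0.9065361

0.90654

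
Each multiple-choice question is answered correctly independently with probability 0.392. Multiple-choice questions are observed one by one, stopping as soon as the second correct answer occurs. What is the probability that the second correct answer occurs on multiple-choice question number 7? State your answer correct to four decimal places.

Y = trial on which the second success occurs; negative binomial, r=2, p=0.392.
P(Y=7) = C(6,1) · p^2 · (1−p)^5
= 6 · 0.15366 · 0.083084 = 0.076602

0.0766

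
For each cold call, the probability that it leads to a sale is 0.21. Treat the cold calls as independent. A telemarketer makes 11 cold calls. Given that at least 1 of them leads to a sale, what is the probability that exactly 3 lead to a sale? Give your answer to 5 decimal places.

X ~ Binomial(11, 0.21). Want P(X=3 | X≥1) = P(X=3) / P(X≥1).
P(X=3) = C(11,3)·0.21^3·0.79^8 = 0.2318241
P(X≥1) = 1 − 0.0747994 = 0.9252006
Ratio = 0.2318241 / 0.9252006 = 0.2505663

0.25057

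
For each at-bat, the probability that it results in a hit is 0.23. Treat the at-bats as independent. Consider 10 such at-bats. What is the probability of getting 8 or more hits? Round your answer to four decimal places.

0.0002

X ~ Binomial(10, 0.23); P(X ≥ 8) = Σ C(10,k) p^k (1−p)^(10−k) over k:
  k=8: C(10,8)·0.23^8·0.77^2 = 0.000209
  k=9: C(10,9)·0.23^9·0.77^1 = 0.000014
  k=10: C(10,10)·0.23^10·0.77^0 = 0.000000
Total = 0.000223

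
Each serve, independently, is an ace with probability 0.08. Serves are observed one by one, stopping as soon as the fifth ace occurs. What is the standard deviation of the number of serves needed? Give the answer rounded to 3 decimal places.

Y = total serves until the fifth success; negative binomial with r=5, p=0.08.
SD(Y) = √[r(1−p)/p²] = √(718.75000) = 26.80951

26.810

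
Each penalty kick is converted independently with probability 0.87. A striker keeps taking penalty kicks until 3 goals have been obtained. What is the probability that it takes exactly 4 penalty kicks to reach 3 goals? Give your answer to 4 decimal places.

0.2568

Y = trial on which the third success occurs; negative binomial, r=3, p=0.87.
P(Y=4) = C(3,2) · p^3 · (1−p)^1
= 3 · 0.6585 · 0.13 = 0.256816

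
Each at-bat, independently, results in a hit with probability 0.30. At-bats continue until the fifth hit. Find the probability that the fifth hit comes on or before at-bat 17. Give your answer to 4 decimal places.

Finishing within 17 at-bats ⇔ at least 5 successes in the first 17. With X ~ Binomial(17, 0.30), P(Y ≤ 17) = 1 − P(X ≤ 4).
  k=0: C(17,0)·0.30^0·0.70^17 = 0.002326
  k=1: C(17,1)·0.30^1·0.70^16 = 0.016949
  k=2: C(17,2)·0.30^2·0.70^15 = 0.058110
  k=3: C(17,3)·0.30^3·0.70^14 = 0.124522
  k=4: C(17,4)·0.30^4·0.70^13 = 0.186783
1 − 0.388690 = 0.611310

0.6113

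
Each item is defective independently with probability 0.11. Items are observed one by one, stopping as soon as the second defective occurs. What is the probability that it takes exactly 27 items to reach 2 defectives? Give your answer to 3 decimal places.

Y = trial on which the second success occurs; negative binomial, r=2, p=0.11.
P(Y=27) = C(26,1) · p^2 · (1−p)^25
= 26 · 0.0121 · 0.054294 = 0.01708

0.017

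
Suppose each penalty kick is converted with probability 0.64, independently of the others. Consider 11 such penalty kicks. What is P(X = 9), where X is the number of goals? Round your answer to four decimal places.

X ~ Binomial(n=11, p=0.64).
P(X=9) = C(11,9) · p^9 · (1−p)^2
= 55 · 0.018014 · 0.1296 = 0.128407

0.1284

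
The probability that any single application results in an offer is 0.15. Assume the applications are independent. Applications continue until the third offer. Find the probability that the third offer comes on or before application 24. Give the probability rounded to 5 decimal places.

0.72017

Finishing within 24 applications ⇔ at least 3 successes in the first 24. With X ~ Binomial(24, 0.15), P(Y ≤ 24) = 1 − P(X ≤ 2).
  k=0: C(24,0)·0.15^0·0.85^24 = 0.0202327
  k=1: C(24,1)·0.15^1·0.85^23 = 0.0856915
  k=2: C(24,2)·0.15^2·0.85^22 = 0.1739034
1 − 0.2798276 = 0.7201724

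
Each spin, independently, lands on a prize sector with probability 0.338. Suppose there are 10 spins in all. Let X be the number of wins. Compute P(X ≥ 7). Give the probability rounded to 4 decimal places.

0.0213

X ~ Binomial(10, 0.338); P(X ≥ 7) = Σ C(10,k) p^k (1−p)^(10−k) over k:
  k=7: C(10,7)·0.338^7·0.662^3 = 0.017546
  k=8: C(10,8)·0.338^8·0.662^2 = 0.003359
  k=9: C(10,9)·0.338^9·0.662^1 = 0.000381
  k=10: C(10,10)·0.338^10·0.662^0 = 0.000019
Total = 0.021306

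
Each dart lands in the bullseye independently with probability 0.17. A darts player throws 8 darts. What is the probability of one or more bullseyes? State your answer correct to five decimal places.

P(at least one) = 1 − P(none) = 1 − (1 − 0.17)^8
= 1 − 0.2252292 = 0.7747708

0.77477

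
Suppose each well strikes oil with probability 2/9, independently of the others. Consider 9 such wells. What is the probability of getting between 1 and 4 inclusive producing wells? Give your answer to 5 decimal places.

X ~ Binomial(9, 0.222222); P(1 ≤ X ≤ 4) = Σ C(9,k) p^k (1−p)^(9−k) over k:
  k=1: C(9,1)·0.222222^1·0.777778^8 = 0.2678393
  k=2: C(9,2)·0.222222^2·0.777778^7 = 0.3061020
  k=3: C(9,3)·0.222222^3·0.777778^6 = 0.2040680
  k=4: C(9,4)·0.222222^4·0.777778^5 = 0.0874577
Total = 0.8654670

0.86547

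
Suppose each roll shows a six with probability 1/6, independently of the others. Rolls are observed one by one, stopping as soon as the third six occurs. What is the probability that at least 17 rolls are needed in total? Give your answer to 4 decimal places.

0.4868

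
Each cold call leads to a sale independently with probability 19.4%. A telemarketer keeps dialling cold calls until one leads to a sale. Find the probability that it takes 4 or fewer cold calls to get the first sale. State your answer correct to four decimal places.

Y = number of cold calls to the first success; geometric, p = 0.194.
P(Y ≤ 4) = 1 − (1−p)^4 = 1 − 0.422027 = 0.577973

0.5780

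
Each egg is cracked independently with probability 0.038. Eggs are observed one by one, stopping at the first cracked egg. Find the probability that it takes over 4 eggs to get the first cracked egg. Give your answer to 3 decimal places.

0.856

Y = number of eggs to the first success; geometric, p = 0.038.
P(Y > 4) = P(first 4 all fail) = (1−p)^4 = 0.85645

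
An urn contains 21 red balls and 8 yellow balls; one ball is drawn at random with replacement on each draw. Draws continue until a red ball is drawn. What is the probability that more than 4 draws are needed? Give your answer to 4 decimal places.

Y = number of draws to the first success; geometric, p = 0.724138.
P(Y > 4) = P(first 4 all fail) = (1−p)^4 = 0.005791

0.0058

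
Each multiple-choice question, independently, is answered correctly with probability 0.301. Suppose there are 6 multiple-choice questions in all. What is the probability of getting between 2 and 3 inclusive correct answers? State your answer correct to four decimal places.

0.5107

X ~ Binomial(6, 0.301); P(2 ≤ X ≤ 3) = Σ C(6,k) p^k (1−p)^(6−k) over k:
  k=2: C(6,2)·0.301^2·0.699^4 = 0.324439
  k=3: C(6,3)·0.301^3·0.699^3 = 0.186278
Total = 0.510717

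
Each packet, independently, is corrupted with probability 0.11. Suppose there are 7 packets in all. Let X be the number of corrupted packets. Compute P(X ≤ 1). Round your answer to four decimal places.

0.8250

X ~ Binomial(7, 0.11); P(X ≤ 1) = Σ C(7,k) p^k (1−p)^(7−k) over k:
  k=0: C(7,0)·0.11^0·0.89^7 = 0.442313
  k=1: C(7,1)·0.11^1·0.89^6 = 0.382676
Total = 0.824989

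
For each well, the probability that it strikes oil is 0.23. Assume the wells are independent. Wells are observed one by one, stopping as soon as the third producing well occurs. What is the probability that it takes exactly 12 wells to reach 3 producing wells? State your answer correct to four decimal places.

0.0637

Y = trial on which the third success occurs; negative binomial, r=3, p=0.23.
P(Y=12) = C(11,2) · p^3 · (1−p)^9
= 55 · 0.012167 · 0.095152 = 0.063674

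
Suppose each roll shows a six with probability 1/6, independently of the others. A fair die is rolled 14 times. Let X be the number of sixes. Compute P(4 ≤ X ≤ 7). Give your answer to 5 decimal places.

0.19303

X ~ Binomial(14, 0.166667); P(4 ≤ X ≤ 7) = Σ C(14,k) p^k (1−p)^(14−k) over k:
  k=4: C(14,4)·0.166667^4·0.833333^10 = 0.1247431
  k=5: C(14,5)·0.166667^5·0.833333^9 = 0.0498972
  k=6: C(14,6)·0.166667^6·0.833333^8 = 0.0149692
  k=7: C(14,7)·0.166667^7·0.833333^7 = 0.0034215
Total = 0.1930311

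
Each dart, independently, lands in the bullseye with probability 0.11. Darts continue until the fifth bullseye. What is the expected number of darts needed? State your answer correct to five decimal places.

45.45455

Y = total darts until the fifth success; negative binomial with r=5, p=0.11.
E[Y] = r / p = 5 / 0.11 = 45.4545455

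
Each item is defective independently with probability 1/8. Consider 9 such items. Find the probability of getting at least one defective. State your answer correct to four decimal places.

P(at least one) = 1 − P(none) = 1 − (1 − 0.125)^9
= 1 − 0.300658 = 0.699342

0.6993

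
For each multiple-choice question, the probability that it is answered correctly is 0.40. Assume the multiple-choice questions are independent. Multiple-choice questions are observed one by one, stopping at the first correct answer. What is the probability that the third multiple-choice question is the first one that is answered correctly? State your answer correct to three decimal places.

Geometric (trials to first success), p = 0.40.
P(Y = 3) = (1−p)^2 · p = 0.36 · 0.40 = 0.14400

0.144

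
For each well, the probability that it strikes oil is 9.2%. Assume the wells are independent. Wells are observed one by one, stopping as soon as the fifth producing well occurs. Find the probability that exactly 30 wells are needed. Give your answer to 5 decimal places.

Y = trial on which the fifth success occurs; negative binomial, r=5, p=0.092.
P(Y=30) = C(29,4) · p^5 · (1−p)^25
= 23751 · 6.5908e-06 · 0.089567 = 0.0140206

0.01402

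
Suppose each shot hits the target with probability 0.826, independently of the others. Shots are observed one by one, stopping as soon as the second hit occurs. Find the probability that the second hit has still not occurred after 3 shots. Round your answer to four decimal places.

0.0803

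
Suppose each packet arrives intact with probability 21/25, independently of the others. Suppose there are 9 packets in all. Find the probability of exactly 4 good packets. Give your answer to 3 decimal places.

0.007

X ~ Binomial(n=9, p=0.84).
P(X=4) = C(9,4) · p^4 · (1−p)^5
= 126 · 0.49787 · 0.00010486 = 0.00658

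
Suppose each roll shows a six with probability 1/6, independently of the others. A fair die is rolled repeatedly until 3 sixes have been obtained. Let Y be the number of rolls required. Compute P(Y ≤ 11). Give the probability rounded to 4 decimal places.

0.2732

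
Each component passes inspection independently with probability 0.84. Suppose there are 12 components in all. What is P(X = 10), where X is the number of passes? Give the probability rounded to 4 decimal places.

X ~ Binomial(n=12, p=0.84).
P(X=10) = C(12,10) · p^10 · (1−p)^2
= 66 · 0.1749 · 0.0256 = 0.295513

0.2955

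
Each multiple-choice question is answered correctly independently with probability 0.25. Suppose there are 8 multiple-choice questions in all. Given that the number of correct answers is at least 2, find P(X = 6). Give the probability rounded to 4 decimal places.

X ~ Binomial(8, 0.25). Want P(X=6 | X≥2) = P(X=6) / P(X≥2).
P(X=6) = C(8,6)·0.25^6·0.75^2 = 0.003845
P(X≥2) = 1 − 0.100113 − 0.266968 = 0.632919
Ratio = 0.003845 / 0.632919 = 0.006075

0.0061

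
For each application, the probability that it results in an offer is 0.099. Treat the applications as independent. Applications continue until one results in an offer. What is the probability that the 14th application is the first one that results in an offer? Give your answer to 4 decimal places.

Geometric (trials to first success), p = 0.099.
P(Y = 14) = (1−p)^13 · p = 0.25788 · 0.099 = 0.025530

0.0255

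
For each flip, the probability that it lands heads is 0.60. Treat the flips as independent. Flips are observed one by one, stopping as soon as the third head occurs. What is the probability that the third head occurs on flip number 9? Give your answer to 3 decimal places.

0.025

Y = trial on which the third success occurs; negative binomial, r=3, p=0.60.
P(Y=9) = C(8,2) · p^3 · (1−p)^6
= 28 · 0.216 · 0.004096 = 0.02477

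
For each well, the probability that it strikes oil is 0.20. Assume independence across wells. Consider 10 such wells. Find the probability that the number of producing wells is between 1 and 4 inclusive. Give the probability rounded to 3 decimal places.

X ~ Binomial(10, 0.20); P(1 ≤ X ≤ 4) = Σ C(10,k) p^k (1−p)^(10−k) over k:
  k=1: C(10,1)·0.20^1·0.80^9 = 0.26844
  k=2: C(10,2)·0.20^2·0.80^8 = 0.30199
  k=3: C(10,3)·0.20^3·0.80^7 = 0.20133
  k=4: C(10,4)·0.20^4·0.80^6 = 0.08808
Total = 0.85983

0.860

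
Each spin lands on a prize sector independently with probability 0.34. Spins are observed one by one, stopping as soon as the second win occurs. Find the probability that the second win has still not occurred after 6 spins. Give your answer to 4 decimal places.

Needing more than 6 spins ⇔ fewer than 2 successes in the first 6. With X ~ Binomial(6, 0.34), P(Y > 6) = P(X ≤ 1).
  k=0: C(6,0)·0.34^0·0.66^6 = 0.082654
  k=1: C(6,1)·0.34^1·0.66^5 = 0.255476
P(X ≤ 1) = 0.338130

0.3381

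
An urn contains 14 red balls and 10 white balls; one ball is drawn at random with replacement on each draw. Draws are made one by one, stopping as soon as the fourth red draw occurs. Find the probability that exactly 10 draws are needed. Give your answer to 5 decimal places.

Y = trial on which the fourth success occurs; negative binomial, r=4, p=0.583333.
P(Y=10) = C(9,3) · p^4 · (1−p)^6
= 84 · 0.11579 · 0.0052328 = 0.0508955

0.05090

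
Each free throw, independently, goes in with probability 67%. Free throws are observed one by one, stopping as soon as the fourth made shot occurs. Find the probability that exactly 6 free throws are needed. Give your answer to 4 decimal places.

0.2194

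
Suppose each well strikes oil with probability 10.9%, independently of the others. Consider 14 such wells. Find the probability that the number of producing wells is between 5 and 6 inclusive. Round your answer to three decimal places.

X ~ Binomial(14, 0.109); P(5 ≤ X ≤ 6) = Σ C(14,k) p^k (1−p)^(14−k) over k:
  k=5: C(14,5)·0.109^5·0.891^9 = 0.01090
  k=6: C(14,6)·0.109^6·0.891^8 = 0.00200
Total = 0.01290

0.013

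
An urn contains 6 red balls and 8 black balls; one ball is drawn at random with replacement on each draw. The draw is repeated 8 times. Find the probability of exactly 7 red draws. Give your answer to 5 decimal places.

0.01214

X ~ Binomial(n=8, p=0.428571).
P(X=7) = C(8,7) · p^7 · (1−p)^1
= 8 · 0.0026556 · 0.57143 = 0.0121399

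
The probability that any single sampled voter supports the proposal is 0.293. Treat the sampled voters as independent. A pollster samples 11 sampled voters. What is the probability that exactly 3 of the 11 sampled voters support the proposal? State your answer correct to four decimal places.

0.2591

X ~ Binomial(n=11, p=0.293).
P(X=3) = C(11,3) · p^3 · (1−p)^8
= 165 · 0.025154 · 0.062425 = 0.259085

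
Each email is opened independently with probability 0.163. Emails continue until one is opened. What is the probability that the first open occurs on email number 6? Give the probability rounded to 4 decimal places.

0.0670

Geometric (trials to first success), p = 0.163.
P(Y = 6) = (1−p)^5 · p = 0.4108 · 0.163 = 0.066960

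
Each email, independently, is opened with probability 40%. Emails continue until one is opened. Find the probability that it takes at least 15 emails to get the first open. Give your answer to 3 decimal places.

0.001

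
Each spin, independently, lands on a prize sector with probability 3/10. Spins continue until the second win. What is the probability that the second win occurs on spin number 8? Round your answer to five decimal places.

0.07412

Y = trial on which the second success occurs; negative binomial, r=2, p=0.30.
P(Y=8) = C(7,1) · p^2 · (1−p)^6
= 7 · 0.09 · 0.11765 = 0.0741189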